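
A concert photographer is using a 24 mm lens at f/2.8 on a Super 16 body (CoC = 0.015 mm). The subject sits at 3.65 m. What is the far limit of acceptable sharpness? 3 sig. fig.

Hyperfocal distance H = f²/(N·c) + f = 24²/(2.8 × 0.015) + 24 = 576/0.042 + 24 ≈ 13738.3 mm ≈ 13.74 m.
Far limit Df = s·(H − f)/(H − s) = 3650 × (13738.3 − 24) / (13738.3 − 3650) = 3650 × 13714.3 / 10088.3 ≈ 4961.9 mm ≈ 4.96 m.

4.96 m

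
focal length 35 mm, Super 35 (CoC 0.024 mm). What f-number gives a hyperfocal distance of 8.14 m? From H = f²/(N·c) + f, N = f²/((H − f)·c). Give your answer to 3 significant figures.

Rearrange H = f²/(N·c) + f for N: N = f² / ((H − f)·c).
N = 35² / ((8140 − 35) × 0.024) = 1225 / 194.5 ≈ 6.30.

f/6.30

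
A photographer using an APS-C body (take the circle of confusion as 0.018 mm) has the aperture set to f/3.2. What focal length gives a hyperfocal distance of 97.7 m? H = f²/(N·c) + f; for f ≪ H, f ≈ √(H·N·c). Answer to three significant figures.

From H = f²/(N·c) + f, with f ≪ H: f ≈ √(H·N·c) = √(97700 × 3.2 × 0.018) = √5627.5 ≈ 75.02 mm.
The +f correction barely moves this — solving exactly, f² + N·c·f − N·c·H = 0 ⇒ f = (−N·c + √((N·c)² + 4·N·c·H))/2 = (−0.0576 + √22510)/2 ≈ 74.988 mm, so f ≈ 75.0 mm.

75.0 mm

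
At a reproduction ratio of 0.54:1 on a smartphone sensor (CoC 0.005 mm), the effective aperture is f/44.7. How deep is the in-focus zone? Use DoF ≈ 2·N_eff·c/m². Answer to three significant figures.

1.53 mm

At magnification m, DoF ≈ 2·N_eff·c/m² = 2 × 44.7 × 0.005 / 0.54² = 0.447 / 0.2916 ≈ 1.53 mm.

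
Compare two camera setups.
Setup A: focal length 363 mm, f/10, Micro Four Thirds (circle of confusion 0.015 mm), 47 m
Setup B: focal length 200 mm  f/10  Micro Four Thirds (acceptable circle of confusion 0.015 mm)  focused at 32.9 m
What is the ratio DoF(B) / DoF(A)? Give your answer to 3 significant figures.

1.64

Setup A: H = 363²/(10×0.015) + 363 ≈ 878823.0 mm; DoF = Df − Dn = 49635.1 − 44630.6 ≈ 5004.5 mm.
Setup B: H = 200²/(10×0.015) + 200 ≈ 266866.7 mm; DoF = Df − Dn = 37498.2 − 29306.3 ≈ 8191.9 mm.
Ratio = 8191.9 / 5004.5 ≈ 1.64.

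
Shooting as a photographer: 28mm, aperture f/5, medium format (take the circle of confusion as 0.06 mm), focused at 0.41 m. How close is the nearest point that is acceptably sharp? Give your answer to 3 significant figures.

358 mm

Hyperfocal distance H = f²/(N·c) + f = 28²/(5 × 0.06) + 28 = 784/0.3 + 28 ≈ 2641.3 mm ≈ 2.641 m.
Near limit Dn = s·(H − f)/(H + s − 2f) = 410 × (2641.3 − 28) / (2641.3 + 410 − 2 × 28) = 410 × 2613.3 / 2995.3 ≈ 357.71 mm.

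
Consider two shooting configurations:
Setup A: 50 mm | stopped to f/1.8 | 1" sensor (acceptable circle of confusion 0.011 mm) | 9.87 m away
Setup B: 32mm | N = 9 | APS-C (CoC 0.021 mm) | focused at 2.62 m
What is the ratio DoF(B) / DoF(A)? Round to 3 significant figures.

Setup A: H = 50²/(1.8×0.011) + 50 ≈ 126312.6 mm; DoF = Df − Dn = 10702.4 − 9157.8 ≈ 1544.6 mm.
Setup B: H = 32²/(9×0.021) + 32 ≈ 5450.0 mm; DoF = Df − Dn = 5016.0 − 1773.1 ≈ 3242.9 mm.
Ratio = 3242.9 / 1544.6 ≈ 2.10.

2.10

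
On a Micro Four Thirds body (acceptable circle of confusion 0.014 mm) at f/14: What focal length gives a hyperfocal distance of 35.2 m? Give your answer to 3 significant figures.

From H = f²/(N·c) + f, with f ≪ H: f ≈ √(H·N·c) = √(35200 × 14 × 0.014) = √6899.2 ≈ 83.06 mm.
Exact: f² + N·c·f − N·c·H = 0 ⇒ f = (−N·c + √((N·c)² + 4·N·c·H))/2 = (−0.196 + √27597)/2 ≈ 82.963 mm ≈ 83.0 mm.

83.0 mm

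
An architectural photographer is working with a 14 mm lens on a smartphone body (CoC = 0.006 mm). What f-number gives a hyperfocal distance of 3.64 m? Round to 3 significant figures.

Rearrange H = f²/(N·c) + f for N: N = f² / ((H − f)·c).
N = 14² / ((3640 − 14) × 0.006) = 196 / 21.76 ≈ 9.01.

f/9.01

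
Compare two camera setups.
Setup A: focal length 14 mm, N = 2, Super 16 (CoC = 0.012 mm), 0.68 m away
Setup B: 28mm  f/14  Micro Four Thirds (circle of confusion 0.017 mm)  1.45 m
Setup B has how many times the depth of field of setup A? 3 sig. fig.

Setup A: H = 14²/(2×0.012) + 14 ≈ 8180.7 mm; DoF = Df − Dn = 740.38 − 628.73 ≈ 111.65 mm.
Setup B: H = 28²/(14×0.017) + 28 ≈ 3322.1 mm; DoF = Df − Dn = 2551.4 − 1012.8 ≈ 1538.6 mm.
Ratio = 1538.6 / 111.65 ≈ 13.8.

13.8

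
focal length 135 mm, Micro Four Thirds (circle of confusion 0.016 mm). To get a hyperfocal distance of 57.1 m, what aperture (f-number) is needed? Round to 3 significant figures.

Rearrange H = f²/(N·c) + f for N: N = f² / ((H − f)·c).
N = 135² / ((57100 − 135) × 0.016) = 18225 / 911.4 ≈ 20.

f/20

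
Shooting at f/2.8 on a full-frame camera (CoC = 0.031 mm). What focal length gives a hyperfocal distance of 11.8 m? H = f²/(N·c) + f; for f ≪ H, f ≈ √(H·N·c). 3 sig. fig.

32.0 mm

From H = f²/(N·c) + f, with f ≪ H: f ≈ √(H·N·c) = √(11800 × 2.8 × 0.031) = √1024.2 ≈ 32.00 mm.
The +f correction barely moves this — solving exactly, f² + N·c·f − N·c·H = 0 ⇒ f = (−N·c + √((N·c)² + 4·N·c·H))/2 = (−0.0868 + √4097.0)/2 ≈ 31.960 mm, so f ≈ 32.0 mm.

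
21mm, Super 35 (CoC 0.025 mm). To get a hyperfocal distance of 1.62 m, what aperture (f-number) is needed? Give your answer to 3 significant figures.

f/11

Rearrange H = f²/(N·c) + f for N: N = f² / ((H − f)·c).
N = 21² / ((1620 − 21) × 0.025) = 441 / 39.98 ≈ 11.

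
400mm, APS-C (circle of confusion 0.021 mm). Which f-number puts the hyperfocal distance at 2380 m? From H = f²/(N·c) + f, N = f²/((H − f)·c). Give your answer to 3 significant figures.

Rearrange H = f²/(N·c) + f for N: N = f² / ((H − f)·c).
N = 400² / ((2380000 − 400) × 0.021) = 160000 / 49972 ≈ 3.20.

f/3.20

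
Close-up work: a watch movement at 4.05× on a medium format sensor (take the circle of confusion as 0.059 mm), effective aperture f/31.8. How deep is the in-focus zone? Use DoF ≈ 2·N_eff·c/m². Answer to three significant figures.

0.229 mm

At magnification m, DoF ≈ 2·N_eff·c/m² = 2 × 31.8 × 0.059 / 4.05² = 3.752 / 16.4 ≈ 0.229 mm.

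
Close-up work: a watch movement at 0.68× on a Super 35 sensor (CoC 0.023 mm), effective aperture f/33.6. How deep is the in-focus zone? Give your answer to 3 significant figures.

3.34 mm

At magnification m, DoF ≈ 2·N_eff·c/m² = 2 × 33.6 × 0.023 / 0.68² = 1.546 / 0.4624 ≈ 3.34 mm.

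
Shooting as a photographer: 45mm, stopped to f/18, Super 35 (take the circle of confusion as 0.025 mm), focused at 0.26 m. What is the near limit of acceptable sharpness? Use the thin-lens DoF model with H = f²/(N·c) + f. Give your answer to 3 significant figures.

Hyperfocal distance H = f²/(N·c) + f = 45²/(18 × 0.025) + 45 = 2025/0.45 + 45 ≈ 4545.0 mm ≈ 4.545 m.
Near limit Dn = s·(H − f)/(H + s − 2f) = 260 × (4545.0 − 45) / (4545.0 + 260 − 2 × 45) = 260 × 4500.0 / 4715.0 ≈ 248.14 mm.

248 mm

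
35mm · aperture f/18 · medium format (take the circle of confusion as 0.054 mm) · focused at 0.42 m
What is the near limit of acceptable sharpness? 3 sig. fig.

322 mm

Hyperfocal distance H = f²/(N·c) + f = 35²/(18 × 0.054) + 35 = 1225/0.972 + 35 ≈ 1295.3 mm ≈ 1.295 m.
Near limit Dn = s·(H − f)/(H + s − 2f) = 420 × (1295.3 − 35) / (1295.3 + 420 − 2 × 35) = 420 × 1260.3 / 1645.3 ≈ 321.72 mm.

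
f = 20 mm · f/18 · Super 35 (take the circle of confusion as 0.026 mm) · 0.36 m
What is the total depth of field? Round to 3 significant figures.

340 mm

Hyperfocal distance H = f²/(N·c) + f = 20²/(18 × 0.026) + 20 = 400/0.468 + 20 ≈ 874.7 mm ≈ 0.875 m.
Near limit Dn = s·(H − f)/(H + s − 2f) = 360 × (874.7 − 20) / (874.7 + 360 − 2 × 20) = 360 × 854.7 / 1194.7 ≈ 257.55 mm.
Far limit Df = s·(H − f)/(H − s) = 360 × (874.7 − 20) / (874.7 − 360) = 360 × 854.7 / 514.7 ≈ 597.81 mm.
Depth of field = Df − Dn = 597.81 − 257.55 ≈ 340.26 mm.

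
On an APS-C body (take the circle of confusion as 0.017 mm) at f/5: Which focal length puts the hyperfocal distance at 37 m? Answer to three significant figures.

56.0 mm

From H = f²/(N·c) + f, with f ≪ H: f ≈ √(H·N·c) = √(37000 × 5 × 0.017) = √3145.0 ≈ 56.08 mm.
Exact: f² + N·c·f − N·c·H = 0 ⇒ f = (−N·c + √((N·c)² + 4·N·c·H))/2 = (−0.085 + √12580)/2 ≈ 56.038 mm ≈ 56.0 mm.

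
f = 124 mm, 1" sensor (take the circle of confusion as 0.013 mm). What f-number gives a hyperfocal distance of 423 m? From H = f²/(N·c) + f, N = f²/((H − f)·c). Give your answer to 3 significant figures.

f/2.80

Rearrange H = f²/(N·c) + f for N: N = f² / ((H − f)·c).
N = 124² / ((423000 − 124) × 0.013) = 15376 / 5497 ≈ 2.80.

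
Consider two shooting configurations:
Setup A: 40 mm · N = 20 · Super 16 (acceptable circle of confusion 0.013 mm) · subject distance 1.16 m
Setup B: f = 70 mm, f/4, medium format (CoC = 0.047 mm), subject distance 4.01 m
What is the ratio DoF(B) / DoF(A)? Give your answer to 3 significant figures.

Setup A: H = 40²/(20×0.013) + 40 ≈ 6193.8 mm; DoF = Df − Dn = 1418.09 − 981.39 ≈ 436.70 mm.
Setup B: H = 70²/(4×0.047) + 70 ≈ 26133.8 mm; DoF = Df − Dn = 4724.1 − 3483.4 ≈ 1240.7 mm.
Ratio = 1240.7 / 436.70 ≈ 2.84.

2.84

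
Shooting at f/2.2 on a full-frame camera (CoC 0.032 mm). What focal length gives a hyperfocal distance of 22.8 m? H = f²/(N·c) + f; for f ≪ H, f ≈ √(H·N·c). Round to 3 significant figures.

40.0 mm

From H = f²/(N·c) + f, with f ≪ H: f ≈ √(H·N·c) = √(22800 × 2.2 × 0.032) = √1605.1 ≈ 40.06 mm.
Exact: f² + N·c·f − N·c·H = 0 ⇒ f = (−N·c + √((N·c)² + 4·N·c·H))/2 = (−0.0704 + √6420.5)/2 ≈ 40.029 mm ≈ 40.0 mm.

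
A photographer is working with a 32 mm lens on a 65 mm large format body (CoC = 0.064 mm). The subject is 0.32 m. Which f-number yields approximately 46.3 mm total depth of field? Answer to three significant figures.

f/4

Write h = H − f = f²/(N·c). The thin-lens limits are Dn = s·h/(h + (s−f)) and Df = s·h/(h − (s−f)), so DoF = Df − Dn = 2·s·(s−f)·h / (h² − (s−f)²).
That is a quadratic in h: DoF·h² − 2·s·(s−f)·h − DoF·(s−f)² = 0 ⇒ h = (s−f)·(s + √(s² + DoF²)) / DoF = 288 × (320 + √(320² + 46.3²)) / 46.3 = 288 × (320 + 323.332) / 46.3 ≈ 4001.7 mm.
Then N = f²/(c·h) = 32² / (0.064 × 4001.7) = 1024 / 256.11 ≈ 4.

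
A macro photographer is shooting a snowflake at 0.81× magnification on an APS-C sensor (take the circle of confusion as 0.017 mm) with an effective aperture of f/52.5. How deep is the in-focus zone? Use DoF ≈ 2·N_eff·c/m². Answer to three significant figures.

2.72 mm

At magnification m, DoF ≈ 2·N_eff·c/m² = 2 × 52.5 × 0.017 / 0.81² = 1.785 / 0.6561 ≈ 2.72 mm.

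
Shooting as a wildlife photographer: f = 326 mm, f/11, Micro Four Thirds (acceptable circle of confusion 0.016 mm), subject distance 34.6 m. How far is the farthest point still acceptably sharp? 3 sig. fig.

36.7 m

Hyperfocal distance H = f²/(N·c) + f = 326²/(11 × 0.016) + 326 = 106276/0.176 + 326 ≈ 604166.9 mm ≈ 604.2 m.
Far limit Df = s·(H − f)/(H − s) = 34600 × (604166.9 − 326) / (604166.9 − 34600) = 34600 × 603840.9 / 569566.9 ≈ 36682 mm ≈ 36.7 m.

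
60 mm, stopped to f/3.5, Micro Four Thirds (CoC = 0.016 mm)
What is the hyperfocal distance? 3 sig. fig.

64.3 m

Hyperfocal distance H = f²/(N·c) + f = 60²/(3.5 × 0.016) + 60 = 3600/0.056 + 60 ≈ 64345.7 mm ≈ 64.3 m.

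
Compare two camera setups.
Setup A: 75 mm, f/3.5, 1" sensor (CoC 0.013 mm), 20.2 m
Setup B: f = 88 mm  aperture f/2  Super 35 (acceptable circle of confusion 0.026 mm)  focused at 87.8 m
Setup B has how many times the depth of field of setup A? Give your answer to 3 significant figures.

Setup A: H = 75²/(3.5×0.013) + 75 ≈ 123701.4 mm; DoF = Df − Dn = 24127.7 − 17372.0 ≈ 6755.7 mm.
Setup B: H = 88²/(2×0.026) + 88 ≈ 149011.1 mm; DoF = Df − Dn = 213612 − 55256 ≈ 158356 mm.
Ratio = 158356 / 6755.7 ≈ 23.4.

23.4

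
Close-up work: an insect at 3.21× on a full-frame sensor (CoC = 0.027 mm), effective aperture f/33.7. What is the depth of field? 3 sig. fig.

0.177 mm

At magnification m, DoF ≈ 2·N_eff·c/m² = 2 × 33.7 × 0.027 / 3.21² = 1.82 / 10.3 ≈ 0.177 mm.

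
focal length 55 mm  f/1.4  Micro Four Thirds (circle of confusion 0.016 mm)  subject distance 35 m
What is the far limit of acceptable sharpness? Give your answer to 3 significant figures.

47.2 m

Hyperfocal distance H = f²/(N·c) + f = 55²/(1.4 × 0.016) + 55 = 3025/0.0224 + 55 ≈ 135099.6 mm ≈ 135.1 m.
Far limit Df = s·(H − f)/(H − s) = 35000 × (135099.6 − 55) / (135099.6 − 35000) = 35000 × 135044.6 / 100099.6 ≈ 47219 mm ≈ 47.2 m.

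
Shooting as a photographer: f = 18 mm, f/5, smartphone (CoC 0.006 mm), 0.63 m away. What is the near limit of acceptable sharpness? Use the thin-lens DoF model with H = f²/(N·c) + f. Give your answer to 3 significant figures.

Hyperfocal distance H = f²/(N·c) + f = 18²/(5 × 0.006) + 18 = 324/0.03 + 18 ≈ 10818.0 mm ≈ 10.82 m.
Near limit Dn = s·(H − f)/(H + s − 2f) = 630 × (10818.0 − 18) / (10818.0 + 630 − 2 × 18) = 630 × 10800.0 / 11412.0 ≈ 596.21 mm ≈ 0.596 m.

0.596 m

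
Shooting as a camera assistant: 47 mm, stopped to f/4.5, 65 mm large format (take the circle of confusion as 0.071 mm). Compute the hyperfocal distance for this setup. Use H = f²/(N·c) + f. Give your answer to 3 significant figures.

6.96 m

Hyperfocal distance H = f²/(N·c) + f = 47²/(4.5 × 0.071) + 47 = 2209/0.3195 + 47 ≈ 6960.9 mm ≈ 6.96 m.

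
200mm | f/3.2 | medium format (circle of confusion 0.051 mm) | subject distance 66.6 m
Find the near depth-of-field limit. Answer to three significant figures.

Hyperfocal distance H = f²/(N·c) + f = 200²/(3.2 × 0.051) + 200 = 40000/0.1632 + 200 ≈ 245298.0 mm ≈ 245.3 m.
Near limit Dn = s·(H − f)/(H + s − 2f) = 66600 × (245298.0 − 200) / (245298.0 + 66600 − 2 × 200) = 66600 × 245098.0 / 311498.0 ≈ 52403 mm ≈ 52.4 m.

52.4 m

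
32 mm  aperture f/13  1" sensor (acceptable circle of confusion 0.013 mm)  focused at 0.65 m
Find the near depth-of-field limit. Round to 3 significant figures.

0.590 m

Hyperfocal distance H = f²/(N·c) + f = 32²/(13 × 0.013) + 32 = 1024/0.169 + 32 ≈ 6091.2 mm ≈ 6.091 m.
Near limit Dn = s·(H − f)/(H + s − 2f) = 650 × (6091.2 − 32) / (6091.2 + 650 − 2 × 32) = 650 × 6059.2 / 6677.2 ≈ 589.84 mm ≈ 0.590 m.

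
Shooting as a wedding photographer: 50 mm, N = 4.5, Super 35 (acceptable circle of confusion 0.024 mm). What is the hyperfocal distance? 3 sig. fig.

23.2 m

Hyperfocal distance H = f²/(N·c) + f = 50²/(4.5 × 0.024) + 50 = 2500/0.108 + 50 ≈ 23198.1 mm ≈ 23.2 m.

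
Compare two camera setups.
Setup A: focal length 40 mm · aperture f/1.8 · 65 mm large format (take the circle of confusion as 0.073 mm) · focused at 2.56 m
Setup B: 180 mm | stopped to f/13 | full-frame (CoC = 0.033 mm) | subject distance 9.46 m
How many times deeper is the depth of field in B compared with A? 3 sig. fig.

2.13

Setup A: H = 40²/(1.8×0.073) + 40 ≈ 12216.6 mm; DoF = Df − Dn = 3228.1 − 2121.0 ≈ 1107.1 mm.
Setup B: H = 180²/(13×0.033) + 180 ≈ 75704.5 mm; DoF = Df − Dn = 10785.2 − 8424.8 ≈ 2360.4 mm.
Ratio = 2360.4 / 1107.1 ≈ 2.13.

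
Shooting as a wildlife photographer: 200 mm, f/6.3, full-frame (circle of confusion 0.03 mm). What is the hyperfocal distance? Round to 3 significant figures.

212 m

Hyperfocal distance H = f²/(N·c) + f = 200²/(6.3 × 0.03) + 200 = 40000/0.189 + 200 ≈ 211840.2 mm ≈ 212 m.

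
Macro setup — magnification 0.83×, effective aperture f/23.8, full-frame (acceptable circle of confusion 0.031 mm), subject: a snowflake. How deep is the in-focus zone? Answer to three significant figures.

2.14 mm

At magnification m, DoF ≈ 2·N_eff·c/m² = 2 × 23.8 × 0.031 / 0.83² = 1.476 / 0.6889 ≈ 2.14 mm.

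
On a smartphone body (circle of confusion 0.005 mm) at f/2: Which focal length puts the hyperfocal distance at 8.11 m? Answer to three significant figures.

From H = f²/(N·c) + f, with f ≪ H: f ≈ √(H·N·c) = √(8110 × 2 × 0.005) = √81.100 ≈ 9.006 mm.
Exact: f² + N·c·f − N·c·H = 0 ⇒ f = (−N·c + √((N·c)² + 4·N·c·H))/2 = (−0.01 + √324.40)/2 ≈ 9.0006 mm ≈ 9.00 mm.

9.00 mm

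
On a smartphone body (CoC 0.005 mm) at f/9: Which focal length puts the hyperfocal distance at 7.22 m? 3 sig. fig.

18.0 mm

From H = f²/(N·c) + f, with f ≪ H: f ≈ √(H·N·c) = √(7220 × 9 × 0.005) = √324.90 ≈ 18.02 mm.
The +f correction barely moves this — solving exactly, f² + N·c·f − N·c·H = 0 ⇒ f = (−N·c + √((N·c)² + 4·N·c·H))/2 = (−0.045 + √1299.6)/2 ≈ 18.002 mm, so f ≈ 18.0 mm.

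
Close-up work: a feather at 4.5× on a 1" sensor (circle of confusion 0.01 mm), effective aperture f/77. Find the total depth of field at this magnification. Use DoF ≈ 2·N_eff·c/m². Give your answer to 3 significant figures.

At magnification m, DoF ≈ 2·N_eff·c/m² = 2 × 77 × 0.01 / 4.5² = 1.54 / 20.25 ≈ 0.076 mm.

0.0760 mm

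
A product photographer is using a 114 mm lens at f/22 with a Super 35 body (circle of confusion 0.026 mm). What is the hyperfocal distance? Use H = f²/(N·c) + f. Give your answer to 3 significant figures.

Hyperfocal distance H = f²/(N·c) + f = 114²/(22 × 0.026) + 114 = 12996/0.572 + 114 ≈ 22834.3 mm ≈ 22.8 m.

22.8 m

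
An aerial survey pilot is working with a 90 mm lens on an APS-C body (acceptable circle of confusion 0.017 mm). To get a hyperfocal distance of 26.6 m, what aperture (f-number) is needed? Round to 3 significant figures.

f/18

Rearrange H = f²/(N·c) + f for N: N = f² / ((H − f)·c).
N = 90² / ((26600 − 90) × 0.017) = 8100 / 450.7 ≈ 18.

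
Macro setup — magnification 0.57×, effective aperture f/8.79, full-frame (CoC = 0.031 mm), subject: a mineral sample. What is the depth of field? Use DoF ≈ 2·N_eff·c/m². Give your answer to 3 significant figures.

1.68 mm

At magnification m, DoF ≈ 2·N_eff·c/m² = 2 × 8.79 × 0.031 / 0.57² = 0.545 / 0.3249 ≈ 1.68 mm.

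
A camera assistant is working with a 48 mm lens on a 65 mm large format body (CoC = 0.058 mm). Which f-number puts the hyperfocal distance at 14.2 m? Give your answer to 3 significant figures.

f/2.81

Rearrange H = f²/(N·c) + f for N: N = f² / ((H − f)·c).
N = 48² / ((14200 − 48) × 0.058) = 2304 / 820.8 ≈ 2.81.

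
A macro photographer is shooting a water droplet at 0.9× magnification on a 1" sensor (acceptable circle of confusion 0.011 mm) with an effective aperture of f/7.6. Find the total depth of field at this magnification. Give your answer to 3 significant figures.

At magnification m, DoF ≈ 2·N_eff·c/m² = 2 × 7.6 × 0.011 / 0.9² = 0.1672 / 0.81 ≈ 0.206 mm.

0.206 mm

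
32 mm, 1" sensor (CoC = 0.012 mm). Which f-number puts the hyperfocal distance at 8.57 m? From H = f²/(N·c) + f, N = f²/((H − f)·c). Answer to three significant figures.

f/9.99

Rearrange H = f²/(N·c) + f for N: N = f² / ((H − f)·c).
N = 32² / ((8570 − 32) × 0.012) = 1024 / 102.5 ≈ 9.99.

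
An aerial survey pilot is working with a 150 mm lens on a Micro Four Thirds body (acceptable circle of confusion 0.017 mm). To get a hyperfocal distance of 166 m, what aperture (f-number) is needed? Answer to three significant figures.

Rearrange H = f²/(N·c) + f for N: N = f² / ((H − f)·c).
N = 150² / ((166000 − 150) × 0.017) = 22500 / 2819 ≈ 7.98.

f/7.98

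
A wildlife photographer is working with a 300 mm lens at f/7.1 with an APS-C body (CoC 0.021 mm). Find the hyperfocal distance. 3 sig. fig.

604 m

Hyperfocal distance H = f²/(N·c) + f = 300²/(7.1 × 0.021) + 300 = 90000/0.1491 + 300 ≈ 603921.7 mm ≈ 604 m.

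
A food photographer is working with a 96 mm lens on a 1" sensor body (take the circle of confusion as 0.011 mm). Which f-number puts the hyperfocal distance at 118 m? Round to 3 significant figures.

Rearrange H = f²/(N·c) + f for N: N = f² / ((H − f)·c).
N = 96² / ((118000 − 96) × 0.011) = 9216 / 1297 ≈ 7.11.

f/7.11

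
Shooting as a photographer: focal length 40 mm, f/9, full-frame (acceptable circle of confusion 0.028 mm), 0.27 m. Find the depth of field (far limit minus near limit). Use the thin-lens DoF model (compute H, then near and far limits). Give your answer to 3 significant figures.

19.6 mm

Hyperfocal distance H = f²/(N·c) + f = 40²/(9 × 0.028) + 40 = 1600/0.252 + 40 ≈ 6389.2 mm ≈ 6.389 m.
Near limit Dn = s·(H − f)/(H + s − 2f) = 270 × (6389.2 − 40) / (6389.2 + 270 − 2 × 40) = 270 × 6349.2 / 6579.2 ≈ 260.561 mm.
Far limit Df = s·(H − f)/(H − s) = 270 × (6389.2 − 40) / (6389.2 − 270) = 270 × 6349.2 / 6119.2 ≈ 280.148 mm.
Depth of field = Df − Dn = 280.148 − 260.561 ≈ 19.587 mm.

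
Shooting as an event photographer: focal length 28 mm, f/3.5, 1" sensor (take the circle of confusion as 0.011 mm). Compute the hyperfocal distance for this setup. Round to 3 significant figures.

Hyperfocal distance H = f²/(N·c) + f = 28²/(3.5 × 0.011) + 28 = 784/0.0385 + 28 ≈ 20391.6 mm ≈ 20.4 m.

20.4 m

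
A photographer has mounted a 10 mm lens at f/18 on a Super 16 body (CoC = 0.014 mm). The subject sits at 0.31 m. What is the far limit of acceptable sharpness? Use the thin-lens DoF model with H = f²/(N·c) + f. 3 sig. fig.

1.27 m

Hyperfocal distance H = f²/(N·c) + f = 10²/(18 × 0.014) + 10 = 100/0.252 + 10 ≈ 406.8 mm ≈ 0.407 m.
Far limit Df = s·(H − f)/(H − s) = 310 × (406.8 − 10) / (406.8 − 310) = 310 × 396.8 / 96.8 ≈ 1270.5 mm ≈ 1.27 m.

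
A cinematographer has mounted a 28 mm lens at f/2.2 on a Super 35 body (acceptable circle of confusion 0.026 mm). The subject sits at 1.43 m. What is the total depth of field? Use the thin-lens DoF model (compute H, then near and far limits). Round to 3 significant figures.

296 mm

Hyperfocal distance H = f²/(N·c) + f = 28²/(2.2 × 0.026) + 28 = 784/0.0572 + 28 ≈ 13734.3 mm ≈ 13.73 m.
Near limit Dn = s·(H − f)/(H + s − 2f) = 1430 × (13734.3 − 28) / (13734.3 + 1430 − 2 × 28) = 1430 × 13706.3 / 15108.3 ≈ 1297.30 mm.
Far limit Df = s·(H − f)/(H − s) = 1430 × (13734.3 − 28) / (13734.3 − 1430) = 1430 × 13706.3 / 12304.3 ≈ 1592.94 mm.
Depth of field = Df − Dn = 1592.94 − 1297.30 ≈ 295.64 mm.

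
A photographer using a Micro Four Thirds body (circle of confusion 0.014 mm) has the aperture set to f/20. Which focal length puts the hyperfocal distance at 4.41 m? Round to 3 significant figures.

From H = f²/(N·c) + f, with f ≪ H: f ≈ √(H·N·c) = √(4410 × 20 × 0.014) = √1234.8 ≈ 35.14 mm.
Exact: f² + N·c·f − N·c·H = 0 ⇒ f = (−N·c + √((N·c)² + 4·N·c·H))/2 = (−0.28 + √4939.3)/2 ≈ 35.000 mm ≈ 35.0 mm.

35.0 mm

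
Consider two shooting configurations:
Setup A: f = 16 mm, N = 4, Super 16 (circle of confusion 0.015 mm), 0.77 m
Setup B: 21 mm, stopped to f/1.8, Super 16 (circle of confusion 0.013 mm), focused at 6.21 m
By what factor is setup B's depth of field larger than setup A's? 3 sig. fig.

16.3

Setup A: H = 16²/(4×0.015) + 16 ≈ 4282.7 mm; DoF = Df − Dn = 935.28 − 654.36 ≈ 280.92 mm.
Setup B: H = 21²/(1.8×0.013) + 21 ≈ 18867.2 mm; DoF = Df − Dn = 9246.5 − 4674.8 ≈ 4571.7 mm.
Ratio = 4571.7 / 280.92 ≈ 16.3.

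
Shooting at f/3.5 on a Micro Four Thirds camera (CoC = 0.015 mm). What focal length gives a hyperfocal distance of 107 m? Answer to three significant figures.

From H = f²/(N·c) + f, with f ≪ H: f ≈ √(H·N·c) = √(107000 × 3.5 × 0.015) = √5617.5 ≈ 74.95 mm.
Exact: f² + N·c·f − N·c·H = 0 ⇒ f = (−N·c + √((N·c)² + 4·N·c·H))/2 = (−0.0525 + √22470)/2 ≈ 74.924 mm ≈ 74.9 mm.

74.9 mm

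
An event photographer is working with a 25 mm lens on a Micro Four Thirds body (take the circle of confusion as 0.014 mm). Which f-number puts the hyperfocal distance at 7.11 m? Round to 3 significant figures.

Rearrange H = f²/(N·c) + f for N: N = f² / ((H − f)·c).
N = 25² / ((7110 − 25) × 0.014) = 625 / 99.19 ≈ 6.30.

f/6.30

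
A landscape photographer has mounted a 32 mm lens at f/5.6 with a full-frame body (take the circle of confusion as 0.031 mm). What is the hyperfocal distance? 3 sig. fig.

5.93 m

Hyperfocal distance H = f²/(N·c) + f = 32²/(5.6 × 0.031) + 32 = 1024/0.1736 + 32 ≈ 5930.6 mm ≈ 5.93 m.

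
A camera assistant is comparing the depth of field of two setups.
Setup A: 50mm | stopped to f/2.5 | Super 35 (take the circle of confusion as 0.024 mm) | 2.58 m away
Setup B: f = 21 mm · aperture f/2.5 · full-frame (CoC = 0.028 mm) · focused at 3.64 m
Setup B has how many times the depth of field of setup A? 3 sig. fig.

19.8

Setup A: H = 50²/(2.5×0.024) + 50 ≈ 41716.7 mm; DoF = Df − Dn = 2746.78 − 2432.31 ≈ 314.47 mm.
Setup B: H = 21²/(2.5×0.028) + 21 ≈ 6321.0 mm; DoF = Df − Dn = 8553.5 − 2311.9 ≈ 6241.6 mm.
Ratio = 6241.6 / 314.47 ≈ 19.8.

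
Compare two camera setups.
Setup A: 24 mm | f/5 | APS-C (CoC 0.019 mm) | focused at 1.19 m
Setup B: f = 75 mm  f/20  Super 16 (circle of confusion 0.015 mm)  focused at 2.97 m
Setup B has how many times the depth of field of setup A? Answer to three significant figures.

Setup A: H = 24²/(5×0.019) + 24 ≈ 6087.2 mm; DoF = Df − Dn = 1473.34 − 998.06 ≈ 475.28 mm.
Setup B: H = 75²/(20×0.015) + 75 ≈ 18825.0 mm; DoF = Df − Dn = 3512.30 − 2572.77 ≈ 939.53 mm.
Ratio = 939.53 / 475.28 ≈ 1.98.

1.98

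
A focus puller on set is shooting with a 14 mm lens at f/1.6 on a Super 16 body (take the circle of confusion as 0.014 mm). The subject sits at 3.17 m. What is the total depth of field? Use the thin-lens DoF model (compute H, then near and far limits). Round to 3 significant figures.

Hyperfocal distance H = f²/(N·c) + f = 14²/(1.6 × 0.014) + 14 = 196/0.0224 + 14 ≈ 8764.0 mm ≈ 8.764 m.
Near limit Dn = s·(H − f)/(H + s − 2f) = 3170 × (8764.0 − 14) / (8764.0 + 3170 − 2 × 14) = 3170 × 8750.0 / 11906.0 ≈ 2329.7 mm.
Far limit Df = s·(H − f)/(H − s) = 3170 × (8764.0 − 14) / (8764.0 − 3170) = 3170 × 8750.0 / 5594.0 ≈ 4958.4 mm.
Depth of field = Df − Dn = 4958.4 − 2329.7 ≈ 2628.7 mm ≈ 2.63 m.

2.63 m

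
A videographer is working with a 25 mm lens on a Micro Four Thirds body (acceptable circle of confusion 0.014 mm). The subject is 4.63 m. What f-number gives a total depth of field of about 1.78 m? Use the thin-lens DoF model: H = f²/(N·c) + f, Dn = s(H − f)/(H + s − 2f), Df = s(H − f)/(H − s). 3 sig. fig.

Write h = H − f = f²/(N·c). The thin-lens limits are Dn = s·h/(h + (s−f)) and Df = s·h/(h − (s−f)), so DoF = Df − Dn = 2·s·(s−f)·h / (h² − (s−f)²).
That is a quadratic in h: DoF·h² − 2·s·(s−f)·h − DoF·(s−f)² = 0 ⇒ h = (s−f)·(s + √(s² + DoF²)) / DoF = 4605 × (4630 + √(4630² + 1780²)) / 1780 = 4605 × (4630 + 4960.37) / 1780 ≈ 24811 mm.
Then N = f²/(c·h) = 25² / (0.014 × 24811) = 625 / 347.35 ≈ 1.80.

f/1.80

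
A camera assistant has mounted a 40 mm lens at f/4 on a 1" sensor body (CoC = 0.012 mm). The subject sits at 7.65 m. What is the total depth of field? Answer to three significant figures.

3.69 m

Hyperfocal distance H = f²/(N·c) + f = 40²/(4 × 0.012) + 40 = 1600/0.048 + 40 ≈ 33373.3 mm ≈ 33.37 m.
Near limit Dn = s·(H − f)/(H + s − 2f) = 7650 × (33373.3 − 40) / (33373.3 + 7650 − 2 × 40) = 7650 × 33333.3 / 40943.3 ≈ 6228.1 mm.
Far limit Df = s·(H − f)/(H − s) = 7650 × (33373.3 − 40) / (33373.3 − 7650) = 7650 × 33333.3 / 25723.3 ≈ 9913.2 mm.
Depth of field = Df − Dn = 9913.2 − 6228.1 ≈ 3685.1 mm ≈ 3.69 m.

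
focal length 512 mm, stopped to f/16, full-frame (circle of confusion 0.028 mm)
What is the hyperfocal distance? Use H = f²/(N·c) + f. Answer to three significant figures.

586 m

Hyperfocal distance H = f²/(N·c) + f = 512²/(16 × 0.028) + 512 = 262144/0.448 + 512 ≈ 585654.9 mm ≈ 586 m.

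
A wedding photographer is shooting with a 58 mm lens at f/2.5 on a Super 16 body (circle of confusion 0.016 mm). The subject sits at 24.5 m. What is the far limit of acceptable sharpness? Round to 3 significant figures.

Hyperfocal distance H = f²/(N·c) + f = 58²/(2.5 × 0.016) + 58 = 3364/0.04 + 58 ≈ 84158.0 mm ≈ 84.16 m.
Far limit Df = s·(H − f)/(H − s) = 24500 × (84158.0 − 58) / (84158.0 − 24500) = 24500 × 84100.0 / 59658.0 ≈ 34538 mm ≈ 34.5 m.

34.5 m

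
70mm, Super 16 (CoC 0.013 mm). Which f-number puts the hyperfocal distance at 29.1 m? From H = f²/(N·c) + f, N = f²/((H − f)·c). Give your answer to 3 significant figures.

Rearrange H = f²/(N·c) + f for N: N = f² / ((H − f)·c).
N = 70² / ((29100 − 70) × 0.013) = 4900 / 377.4 ≈ 13.

f/13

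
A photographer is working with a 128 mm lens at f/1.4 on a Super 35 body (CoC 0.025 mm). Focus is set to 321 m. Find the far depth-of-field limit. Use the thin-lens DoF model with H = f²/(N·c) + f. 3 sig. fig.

Hyperfocal distance H = f²/(N·c) + f = 128²/(1.4 × 0.025) + 128 = 16384/0.035 + 128 ≈ 468242.3 mm ≈ 468.2 m.
Far limit Df = s·(H − f)/(H − s) = 321000 × (468242.3 − 128) / (468242.3 − 321000) = 321000 × 468114.3 / 147242.3 ≈ 1020527 mm ≈ 1020 m.

1020 m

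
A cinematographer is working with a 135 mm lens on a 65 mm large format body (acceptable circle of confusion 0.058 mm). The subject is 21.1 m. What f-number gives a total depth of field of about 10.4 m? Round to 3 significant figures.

f/3.49

Write h = H − f = f²/(N·c). The thin-lens limits are Dn = s·h/(h + (s−f)) and Df = s·h/(h − (s−f)), so DoF = Df − Dn = 2·s·(s−f)·h / (h² − (s−f)²).
That is a quadratic in h: DoF·h² − 2·s·(s−f)·h − DoF·(s−f)² = 0 ⇒ h = (s−f)·(s + √(s² + DoF²)) / DoF = 20965 × (21100 + √(21100² + 10400²)) / 10400 = 20965 × (21100 + 23523.8) / 10400 ≈ 89956 mm.
Then N = f²/(c·h) = 135² / (0.058 × 89956) = 18225 / 5217.4 ≈ 3.49.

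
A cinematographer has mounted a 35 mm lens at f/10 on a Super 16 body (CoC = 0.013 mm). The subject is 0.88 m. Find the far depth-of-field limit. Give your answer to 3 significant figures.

0.967 m

Hyperfocal distance H = f²/(N·c) + f = 35²/(10 × 0.013) + 35 = 1225/0.13 + 35 ≈ 9458.1 mm ≈ 9.458 m.
Far limit Df = s·(H − f)/(H − s) = 880 × (9458.1 − 35) / (9458.1 − 880) = 880 × 9423.1 / 8578.1 ≈ 966.69 mm ≈ 0.967 m.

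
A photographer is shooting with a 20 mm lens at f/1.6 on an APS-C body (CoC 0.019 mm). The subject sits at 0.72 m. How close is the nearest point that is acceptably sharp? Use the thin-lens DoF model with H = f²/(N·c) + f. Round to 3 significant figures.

Hyperfocal distance H = f²/(N·c) + f = 20²/(1.6 × 0.019) + 20 = 400/0.0304 + 20 ≈ 13177.9 mm ≈ 13.18 m.
Near limit Dn = s·(H − f)/(H + s − 2f) = 720 × (13177.9 − 20) / (13177.9 + 720 − 2 × 20) = 720 × 13157.9 / 13857.9 ≈ 683.63 mm ≈ 0.684 m.

0.684 m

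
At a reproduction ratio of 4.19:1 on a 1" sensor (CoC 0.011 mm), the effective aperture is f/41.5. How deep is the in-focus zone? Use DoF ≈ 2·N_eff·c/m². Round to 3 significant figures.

At magnification m, DoF ≈ 2·N_eff·c/m² = 2 × 41.5 × 0.011 / 4.19² = 0.913 / 17.56 ≈ 0.052 mm.

0.0520 mm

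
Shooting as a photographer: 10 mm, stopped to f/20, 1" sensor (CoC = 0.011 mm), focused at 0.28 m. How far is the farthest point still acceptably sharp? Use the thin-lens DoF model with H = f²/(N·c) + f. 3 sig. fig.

Hyperfocal distance H = f²/(N·c) + f = 10²/(20 × 0.011) + 10 = 100/0.22 + 10 ≈ 464.5 mm ≈ 0.465 m.
Far limit Df = s·(H − f)/(H − s) = 280 × (464.5 − 10) / (464.5 − 280) = 280 × 454.5 / 184.5 ≈ 689.66 mm ≈ 0.690 m.

0.690 m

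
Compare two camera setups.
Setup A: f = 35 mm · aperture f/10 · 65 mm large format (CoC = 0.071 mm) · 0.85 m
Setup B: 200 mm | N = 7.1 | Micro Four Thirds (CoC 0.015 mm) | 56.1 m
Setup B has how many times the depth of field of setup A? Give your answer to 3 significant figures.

16.5

Setup A: H = 35²/(10×0.071) + 35 ≈ 1760.4 mm; DoF = Df − Dn = 1611.0 − 577.3 ≈ 1033.7 mm.
Setup B: H = 200²/(7.1×0.015) + 200 ≈ 375786.9 mm; DoF = Df − Dn = 65910 − 48832 ≈ 17078 mm.
Ratio = 17078 / 1033.7 ≈ 16.5.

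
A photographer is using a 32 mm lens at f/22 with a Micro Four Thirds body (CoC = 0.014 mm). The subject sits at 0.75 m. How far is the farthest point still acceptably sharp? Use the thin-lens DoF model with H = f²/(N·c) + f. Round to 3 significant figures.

Hyperfocal distance H = f²/(N·c) + f = 32²/(22 × 0.014) + 32 = 1024/0.308 + 32 ≈ 3356.7 mm ≈ 3.357 m.
Far limit Df = s·(H − f)/(H − s) = 750 × (3356.7 − 32) / (3356.7 − 750) = 750 × 3324.7 / 2606.7 ≈ 956.58 mm ≈ 0.957 m.

0.957 m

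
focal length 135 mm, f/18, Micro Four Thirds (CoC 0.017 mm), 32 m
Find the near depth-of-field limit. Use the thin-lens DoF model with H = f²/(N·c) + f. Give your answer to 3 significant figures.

20.8 m

Hyperfocal distance H = f²/(N·c) + f = 135²/(18 × 0.017) + 135 = 18225/0.306 + 135 ≈ 59693.8 mm ≈ 59.69 m.
Near limit Dn = s·(H − f)/(H + s − 2f) = 32000 × (59693.8 − 135) / (59693.8 + 32000 − 2 × 135) = 32000 × 59558.8 / 91423.8 ≈ 20847 mm ≈ 20.8 m.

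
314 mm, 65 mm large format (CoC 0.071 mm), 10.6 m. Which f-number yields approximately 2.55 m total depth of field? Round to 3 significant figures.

f/16

Write h = H − f = f²/(N·c). The thin-lens limits are Dn = s·h/(h + (s−f)) and Df = s·h/(h − (s−f)), so DoF = Df − Dn = 2·s·(s−f)·h / (h² − (s−f)²).
That is a quadratic in h: DoF·h² − 2·s·(s−f)·h − DoF·(s−f)² = 0 ⇒ h = (s−f)·(s + √(s² + DoF²)) / DoF = 10286 × (10600 + √(10600² + 2550²)) / 2550 = 10286 × (10600 + 10902.4) / 2550 ≈ 86735 mm.
Then N = f²/(c·h) = 314² / (0.071 × 86735) = 98596 / 6158.2 ≈ 16.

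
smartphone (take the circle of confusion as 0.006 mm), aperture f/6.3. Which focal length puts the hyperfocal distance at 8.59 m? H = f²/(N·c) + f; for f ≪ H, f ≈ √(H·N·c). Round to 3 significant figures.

18.0 mm

From H = f²/(N·c) + f, with f ≪ H: f ≈ √(H·N·c) = √(8590 × 6.3 × 0.006) = √324.70 ≈ 18.02 mm.
The +f correction barely moves this — solving exactly, f² + N·c·f − N·c·H = 0 ⇒ f = (−N·c + √((N·c)² + 4·N·c·H))/2 = (−0.0378 + √1298.8)/2 ≈ 18.001 mm, so f ≈ 18.0 mm.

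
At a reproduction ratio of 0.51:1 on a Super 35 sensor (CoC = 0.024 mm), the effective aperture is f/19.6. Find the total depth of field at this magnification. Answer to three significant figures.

At magnification m, DoF ≈ 2·N_eff·c/m² = 2 × 19.6 × 0.024 / 0.51² = 0.9408 / 0.2601 ≈ 3.62 mm.

3.62 mm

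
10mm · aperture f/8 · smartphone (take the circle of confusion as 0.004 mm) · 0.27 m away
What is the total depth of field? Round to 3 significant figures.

45.2 mm

Hyperfocal distance H = f²/(N·c) + f = 10²/(8 × 0.004) + 10 = 100/0.032 + 10 ≈ 3135.0 mm ≈ 3.135 m.
Near limit Dn = s·(H − f)/(H + s − 2f) = 270 × (3135.0 − 10) / (3135.0 + 270 − 2 × 10) = 270 × 3125.0 / 3385.0 ≈ 249.261 mm.
Far limit Df = s·(H − f)/(H − s) = 270 × (3135.0 − 10) / (3135.0 − 270) = 270 × 3125.0 / 2865.0 ≈ 294.503 mm.
Depth of field = Df − Dn = 294.503 − 249.261 ≈ 45.242 mm.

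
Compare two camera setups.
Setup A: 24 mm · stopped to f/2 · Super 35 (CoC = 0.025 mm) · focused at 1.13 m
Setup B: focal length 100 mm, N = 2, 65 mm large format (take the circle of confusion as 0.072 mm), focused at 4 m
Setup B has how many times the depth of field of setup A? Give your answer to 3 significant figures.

2.06

Setup A: H = 24²/(2×0.025) + 24 ≈ 11544.0 mm; DoF = Df − Dn = 1250.01 − 1031.02 ≈ 218.99 mm.
Setup B: H = 100²/(2×0.072) + 100 ≈ 69544.4 mm; DoF = Df − Dn = 4238.01 − 3787.30 ≈ 450.71 mm.
Ratio = 450.71 / 218.99 ≈ 2.06.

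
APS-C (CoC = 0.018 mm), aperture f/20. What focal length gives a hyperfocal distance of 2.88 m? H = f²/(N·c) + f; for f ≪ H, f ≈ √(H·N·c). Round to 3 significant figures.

From H = f²/(N·c) + f, with f ≪ H: f ≈ √(H·N·c) = √(2880 × 20 × 0.018) = √1036.8 ≈ 32.20 mm.
Exact: f² + N·c·f − N·c·H = 0 ⇒ f = (−N·c + √((N·c)² + 4·N·c·H))/2 = (−0.36 + √4147.3)/2 ≈ 32.020 mm ≈ 32.0 mm.

32.0 mm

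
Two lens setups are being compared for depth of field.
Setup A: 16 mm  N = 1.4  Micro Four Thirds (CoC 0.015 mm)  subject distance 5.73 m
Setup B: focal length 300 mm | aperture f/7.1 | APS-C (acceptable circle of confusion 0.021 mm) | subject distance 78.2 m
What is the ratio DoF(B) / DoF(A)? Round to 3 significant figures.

Setup A: H = 16²/(1.4×0.015) + 16 ≈ 12206.5 mm; DoF = Df − Dn = 10785.4 − 3901.3 ≈ 6884.1 mm.
Setup B: H = 300²/(7.1×0.021) + 300 ≈ 603921.7 mm; DoF = Df − Dn = 89787 − 69262 ≈ 20525 mm.
Ratio = 20525 / 6884.1 ≈ 2.98.

2.98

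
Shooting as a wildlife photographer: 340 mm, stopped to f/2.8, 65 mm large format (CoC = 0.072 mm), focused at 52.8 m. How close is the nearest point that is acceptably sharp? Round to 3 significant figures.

Hyperfocal distance H = f²/(N·c) + f = 340²/(2.8 × 0.072) + 340 = 115600/0.2016 + 340 ≈ 573752.7 mm ≈ 573.8 m.
Near limit Dn = s·(H − f)/(H + s − 2f) = 52800 × (573752.7 − 340) / (573752.7 + 52800 − 2 × 340) = 52800 × 573412.7 / 625872.7 ≈ 48374 mm ≈ 48.4 m.

48.4 m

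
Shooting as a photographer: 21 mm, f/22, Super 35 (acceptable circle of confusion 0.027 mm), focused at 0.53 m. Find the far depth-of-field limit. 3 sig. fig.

Hyperfocal distance H = f²/(N·c) + f = 21²/(22 × 0.027) + 21 = 441/0.594 + 21 ≈ 763.4 mm ≈ 0.763 m.
Far limit Df = s·(H − f)/(H − s) = 530 × (763.4 − 21) / (763.4 − 530) = 530 × 742.4 / 233.4 ≈ 1685.7 mm ≈ 1.69 m.

1.69 m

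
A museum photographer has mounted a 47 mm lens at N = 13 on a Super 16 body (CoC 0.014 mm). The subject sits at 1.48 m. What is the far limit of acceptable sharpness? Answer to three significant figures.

1.68 m

Hyperfocal distance H = f²/(N·c) + f = 47²/(13 × 0.014) + 47 = 2209/0.182 + 47 ≈ 12184.4 mm ≈ 12.18 m.
Far limit Df = s·(H − f)/(H − s) = 1480 × (12184.4 − 47) / (12184.4 − 1480) = 1480 × 12137.4 / 10704.4 ≈ 1678.1 mm ≈ 1.68 m.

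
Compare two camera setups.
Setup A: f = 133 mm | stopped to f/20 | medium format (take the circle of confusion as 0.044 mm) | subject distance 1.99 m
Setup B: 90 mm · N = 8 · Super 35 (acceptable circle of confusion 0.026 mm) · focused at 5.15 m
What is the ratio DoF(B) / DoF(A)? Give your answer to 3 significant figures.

Setup A: H = 133²/(20×0.044) + 133 ≈ 20234.1 mm; DoF = Df − Dn = 2192.55 − 1821.71 ≈ 370.84 mm.
Setup B: H = 90²/(8×0.026) + 90 ≈ 39032.3 mm; DoF = Df − Dn = 5919.1 − 4557.8 ≈ 1361.3 mm.
Ratio = 1361.3 / 370.84 ≈ 3.67.

3.67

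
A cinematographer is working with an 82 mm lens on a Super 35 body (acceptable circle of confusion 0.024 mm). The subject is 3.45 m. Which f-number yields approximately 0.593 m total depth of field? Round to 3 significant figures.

f/7.10

Write h = H − f = f²/(N·c). The thin-lens limits are Dn = s·h/(h + (s−f)) and Df = s·h/(h − (s−f)), so DoF = Df − Dn = 2·s·(s−f)·h / (h² − (s−f)²).
That is a quadratic in h: DoF·h² − 2·s·(s−f)·h − DoF·(s−f)² = 0 ⇒ h = (s−f)·(s + √(s² + DoF²)) / DoF = 3368 × (3450 + √(3450² + 593²)) / 593 = 3368 × (3450 + 3500.59) / 593 ≈ 39477 mm.
Then N = f²/(c·h) = 82² / (0.024 × 39477) = 6724 / 947.44 ≈ 7.10.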